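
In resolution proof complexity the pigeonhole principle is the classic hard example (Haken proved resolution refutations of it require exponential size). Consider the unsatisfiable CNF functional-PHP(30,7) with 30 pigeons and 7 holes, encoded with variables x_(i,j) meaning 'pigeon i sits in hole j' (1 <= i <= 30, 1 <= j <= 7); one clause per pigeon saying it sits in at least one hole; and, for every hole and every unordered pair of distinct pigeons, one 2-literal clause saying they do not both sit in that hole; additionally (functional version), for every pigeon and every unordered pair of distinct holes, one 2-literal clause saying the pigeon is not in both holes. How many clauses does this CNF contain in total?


functional-PHP(30,7): 30 pigeons, 7 holes, 30*7 = 210 variables.
- pigeon clauses: one per pigeon -> 30 clauses
- hole clauses: 7 holes * C(30,2) = 7 * 435 -> 3045 clauses
- functional clauses: 30 pigeons * C(7,2) = 30 * 21 -> 630 clauses
Total clauses = 30 + 3045 + 630 = 3705

3705


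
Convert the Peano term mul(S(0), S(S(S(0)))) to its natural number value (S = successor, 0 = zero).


mul(S^1(0), S^3(0)):
S^1(0) = 1
S^3(0) = 3
1 * 3 = 3

3


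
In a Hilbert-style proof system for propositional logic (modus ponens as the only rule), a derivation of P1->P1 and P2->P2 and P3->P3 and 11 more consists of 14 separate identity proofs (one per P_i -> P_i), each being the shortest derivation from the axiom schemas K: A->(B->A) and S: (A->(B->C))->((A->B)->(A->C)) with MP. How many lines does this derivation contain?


The shortest proof of A->A from K and S in the Hilbert calculus has exactly 5 lines:
(1) K instance A->((A->A)->A), (2) S instance, (3) MP on 1,2, (4) K instance A->(A->A), (5) MP on 3,4.
For 14 independent identities: 14 * 5 = 70 lines total.

70


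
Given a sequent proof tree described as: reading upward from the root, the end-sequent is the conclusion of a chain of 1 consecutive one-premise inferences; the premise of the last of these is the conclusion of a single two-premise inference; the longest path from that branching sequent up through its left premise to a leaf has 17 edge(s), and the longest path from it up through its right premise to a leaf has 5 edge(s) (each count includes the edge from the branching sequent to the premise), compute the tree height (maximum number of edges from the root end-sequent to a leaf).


Longest path through the left premise: 17 edges (measured from the branching sequent)
Longest path through the right premise: 5 edges
Height of the subtree rooted at the branching sequent: max(17, 5) = 17
The branching sequent sits 1 edges above the root (the chain of one-premise inferences), so height = 17 + 1 = 18

18


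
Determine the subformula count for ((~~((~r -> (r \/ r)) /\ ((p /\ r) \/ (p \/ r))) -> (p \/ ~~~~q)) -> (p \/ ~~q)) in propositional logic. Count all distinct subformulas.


Formula: ((~~((~r -> (r \/ r)) /\ ((p /\ r) \/ (p \/ r))) -> (p \/ ~~~~q)) -> (p \/ ~~q))
Subformulas found:
  1. r
  2. p
  3. q
  4. ~r
  5. ~q
  6. ~~q
  7. ~~~q
  8. ~~~~q
  9. (p /\ r)
  10. (r \/ r)
  11. (p \/ r)
  12. (p \/ ~~q)
  13. (p \/ ~~~~q)
  14. (~r -> (r \/ r))
  15. ((p /\ r) \/ (p \/ r))
  16. ((~r -> (r \/ r)) /\ ((p /\ r) \/ (p \/ r)))
  17. ~((~r -> (r \/ r)) /\ ((p /\ r) \/ (p \/ r)))
  18. ~~((~r -> (r \/ r)) /\ ((p /\ r) \/ (p \/ r)))
  19. (~~((~r -> (r \/ r)) /\ ((p /\ r) \/ (p \/ r))) -> (p \/ ~~~~q))
  20. ((~~((~r -> (r \/ r)) /\ ((p /\ r) \/ (p \/ r))) -> (p \/ ~~~~q)) -> (p \/ ~~q))
Total distinct subformulas = 20

20


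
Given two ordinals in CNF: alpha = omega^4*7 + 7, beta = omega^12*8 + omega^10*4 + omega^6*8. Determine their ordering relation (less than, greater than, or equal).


Compare term by term from highest exponent:
alpha = omega^4*7 + 7
beta = omega^12*8 + omega^10*4 + omega^6*8
Term 1: alpha has omega^4*7, beta has omega^12*8
Term 2: alpha has omega^0*7, beta has omega^10*4
Term 3: alpha has omega^0*0, beta has omega^6*8
Result: alpha < beta

alpha < beta


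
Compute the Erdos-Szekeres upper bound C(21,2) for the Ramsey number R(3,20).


R(3,20) <= C(3+20-2, 3-1) = C(21, 2)
C(21, 2) = 21! / (2! * 19!)
= 210

210


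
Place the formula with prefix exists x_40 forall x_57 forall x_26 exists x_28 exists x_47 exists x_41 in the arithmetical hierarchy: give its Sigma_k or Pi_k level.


Leading quantifier is exists, so the class is Sigma.
Number of quantifier blocks = alternations + 1 = 2 + 1 = 3.
Classification: Sigma_3

Sigma_3


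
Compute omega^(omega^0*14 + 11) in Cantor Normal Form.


omega^(omega^0*14 + 11):
omega^0 = 1, so the exponent is 14 + 11 = 25 (finite ordinal addition).
Result = omega^25, already a single CNF term.

omega^25


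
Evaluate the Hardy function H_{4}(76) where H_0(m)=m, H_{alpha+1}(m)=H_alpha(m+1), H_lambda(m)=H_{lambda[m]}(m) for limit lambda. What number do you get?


H_4(76):
For finite ordinals k, H_k(n) = n + k (each successor step adds 1).
H_4(76) = 76 + 4 = 80

80


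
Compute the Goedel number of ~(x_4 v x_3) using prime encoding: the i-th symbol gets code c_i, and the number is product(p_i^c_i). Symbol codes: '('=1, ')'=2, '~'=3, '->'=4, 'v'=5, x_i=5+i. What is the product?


Formula: ~(x_4 v x_3)
Symbol codes: [3, 1, 9, 5, 8, 2]
Primes: [2, 3, 5, 7, 11, 13]
p_1^3 = 2^3 = 8
p_2^1 = 3^1 = 3
p_3^9 = 5^9 = 1953125
p_4^5 = 7^5 = 16807
p_5^8 = 11^8 = 214358881
p_6^2 = 13^2 = 169
Product = 28540374444910453125000

28540374444910453125000


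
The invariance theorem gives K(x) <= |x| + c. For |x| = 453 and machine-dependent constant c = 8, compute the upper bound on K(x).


K(x) <= |x| + c = 453 + 8 = 461

461


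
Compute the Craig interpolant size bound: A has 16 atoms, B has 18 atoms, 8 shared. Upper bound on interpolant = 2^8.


Shared atoms = 8
Craig interpolant size bound = 2^8
= 256

256


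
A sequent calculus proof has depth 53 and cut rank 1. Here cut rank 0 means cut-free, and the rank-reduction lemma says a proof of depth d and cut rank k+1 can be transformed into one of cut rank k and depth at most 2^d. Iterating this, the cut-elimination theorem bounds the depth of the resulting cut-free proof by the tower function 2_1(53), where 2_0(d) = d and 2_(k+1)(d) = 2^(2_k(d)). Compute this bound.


Each rank reduction sends depth d to at most 2^d; cut rank r needs r reductions.
2_0(53) = 53
2_1(53) = 2^53 = 9007199254740992
Cut-free depth bound = 9007199254740992

9007199254740992


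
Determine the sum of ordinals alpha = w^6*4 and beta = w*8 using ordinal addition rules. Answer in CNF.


Ordinal addition w^6*4 + w*8:
Leading exponent of alpha (6) > leading exponent of beta (1).
Since alpha's term has higher exponent than beta's leading term,
the sum is simply alpha followed by beta.
Result = w^6*4 + w*8

w^6*4 + w*8


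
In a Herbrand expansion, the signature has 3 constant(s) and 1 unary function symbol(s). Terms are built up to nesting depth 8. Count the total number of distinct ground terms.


Herbrand terms by depth:
Depth 0: 3 constants
Depth 1: 3 new terms (running total: 6)
Depth 2: 3 new terms (running total: 9)
Depth 3: 3 new terms (running total: 12)
Depth 4: 3 new terms (running total: 15)
Depth 5: 3 new terms (running total: 18)
Depth 6: 3 new terms (running total: 21)
Depth 7: 3 new terms (running total: 24)
Depth 8: 3 new terms (running total: 27)
Total distinct ground terms = 27

27


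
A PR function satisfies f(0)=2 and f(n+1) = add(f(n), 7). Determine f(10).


f(0) = 2
f(1) = add(f(0), 7) = add(2, 7) = 9
f(2) = add(f(1), 7) = add(9, 7) = 16
f(3) = add(f(2), 7) = add(16, 7) = 23
f(4) = add(f(3), 7) = add(23, 7) = 30
f(5) = add(f(4), 7) = add(30, 7) = 37
f(6) = add(f(5), 7) = add(37, 7) = 44
f(7) = add(f(6), 7) = add(44, 7) = 51
f(8) = add(f(7), 7) = add(51, 7) = 58
f(9) = add(f(8), 7) = add(58, 7) = 65
f(10) = add(f(9), 7) = add(65, 7) = 72


72


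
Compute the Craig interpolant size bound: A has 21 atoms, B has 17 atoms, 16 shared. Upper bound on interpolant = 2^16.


Shared atoms = 16
Craig interpolant size bound = 2^16
= 65536

65536


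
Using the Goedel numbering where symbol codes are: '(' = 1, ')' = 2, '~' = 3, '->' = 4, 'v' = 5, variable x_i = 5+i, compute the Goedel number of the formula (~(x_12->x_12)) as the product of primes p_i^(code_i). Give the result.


Formula: (~(x_12->x_12))
Symbol codes: [1, 3, 1, 17, 4, 17, 2, 2]
Primes: [2, 3, 5, 7, 11, 13, 17, 19]
p_1^1 = 2^1 = 2
p_2^3 = 3^3 = 27
p_3^1 = 5^1 = 5
p_4^17 = 7^17 = 232630513987207
p_5^4 = 11^4 = 14641
p_6^17 = 13^17 = 8650415919381337933
p_7^2 = 17^2 = 289
p_8^2 = 19^2 = 361
Product = 829933354408765326796601413543984018493733930

829933354408765326796601413543984018493733930


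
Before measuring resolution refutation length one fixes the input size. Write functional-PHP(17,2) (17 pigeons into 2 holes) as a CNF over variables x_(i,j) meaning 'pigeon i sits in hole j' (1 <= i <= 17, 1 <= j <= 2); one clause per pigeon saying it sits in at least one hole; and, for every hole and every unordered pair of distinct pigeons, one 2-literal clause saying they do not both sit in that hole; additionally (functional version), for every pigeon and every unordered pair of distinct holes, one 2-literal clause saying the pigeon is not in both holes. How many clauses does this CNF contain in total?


functional-PHP(17,2): 17 pigeons, 2 holes, 17*2 = 34 variables.
- pigeon clauses: one per pigeon -> 17 clauses
- hole clauses: 2 holes * C(17,2) = 2 * 136 -> 272 clauses
- functional clauses: 17 pigeons * C(2,2) = 17 * 1 -> 17 clauses
Total clauses = 17 + 272 + 17 = 306

306


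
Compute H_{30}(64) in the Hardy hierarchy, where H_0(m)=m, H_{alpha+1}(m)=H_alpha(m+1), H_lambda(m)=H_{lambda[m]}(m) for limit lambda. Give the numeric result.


H_30(64):
For finite ordinals k, H_k(n) = n + k (each successor step adds 1).
H_30(64) = 64 + 30 = 94

94


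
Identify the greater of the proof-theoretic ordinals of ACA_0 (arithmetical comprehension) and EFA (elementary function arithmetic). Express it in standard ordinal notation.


Proof-theoretic ordinal of ACA_0 (arithmetical comprehension): epsilon_0
Proof-theoretic ordinal of EFA (elementary function arithmetic): omega^3
Comparing: omega^3 < epsilon_0.
The larger ordinal is epsilon_0 (from ACA_0 (arithmetical comprehension)).

epsilon_0


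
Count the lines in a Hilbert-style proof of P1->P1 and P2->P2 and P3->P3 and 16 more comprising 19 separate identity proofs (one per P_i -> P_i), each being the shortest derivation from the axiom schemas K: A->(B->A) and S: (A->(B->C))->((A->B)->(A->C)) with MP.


The shortest proof of A->A from K and S in the Hilbert calculus has exactly 5 lines:
(1) K instance A->((A->A)->A), (2) S instance, (3) MP on 1,2, (4) K instance A->(A->A), (5) MP on 3,4.
For 19 independent identities: 19 * 5 = 95 lines total.

95


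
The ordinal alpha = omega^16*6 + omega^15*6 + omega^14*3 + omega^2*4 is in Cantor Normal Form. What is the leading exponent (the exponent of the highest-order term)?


CNF: omega^16*6 + omega^15*6 + omega^14*3 + omega^2*4
The leading term is omega^16*6, which has exponent 16.

16


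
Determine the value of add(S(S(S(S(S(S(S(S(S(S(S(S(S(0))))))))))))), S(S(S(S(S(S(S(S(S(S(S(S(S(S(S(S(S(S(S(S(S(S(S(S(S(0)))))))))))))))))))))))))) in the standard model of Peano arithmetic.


add(S^13(0), S^25(0)):
S^13(0) = 13
S^25(0) = 25
13 + 25 = 38

38


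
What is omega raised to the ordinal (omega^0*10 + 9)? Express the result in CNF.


omega^(omega^0*10 + 9):
omega^0 = 1, so the exponent is 10 + 9 = 19 (finite ordinal addition).
Result = omega^19, already a single CNF term.

omega^19


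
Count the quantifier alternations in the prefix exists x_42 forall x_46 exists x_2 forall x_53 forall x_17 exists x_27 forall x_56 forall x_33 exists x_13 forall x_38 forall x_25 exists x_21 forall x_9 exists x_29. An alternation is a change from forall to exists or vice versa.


Walk the prefix and count type changes:
  position 1: exists -> forall <-- alternation
  position 2: forall -> exists <-- alternation
  position 3: exists -> forall <-- alternation
  position 4: forall -> forall
  position 5: forall -> exists <-- alternation
  position 6: exists -> forall <-- alternation
  position 7: forall -> forall
  position 8: forall -> exists <-- alternation
  position 9: exists -> forall <-- alternation
  position 10: forall -> forall
  position 11: forall -> exists <-- alternation
  position 12: exists -> forall <-- alternation
  position 13: forall -> exists <-- alternation
Total alternations = 10

10


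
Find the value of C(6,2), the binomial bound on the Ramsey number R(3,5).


R(3,5) <= C(3+5-2, 3-1) = C(6, 2)
C(6, 2) = 6! / (2! * 4!)
= 15

15


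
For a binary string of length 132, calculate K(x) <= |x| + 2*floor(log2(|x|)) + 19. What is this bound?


floor(log2(132)) = 7
2 * 7 = 14
K(x) <= 132 + 14 + 19 = 165

165


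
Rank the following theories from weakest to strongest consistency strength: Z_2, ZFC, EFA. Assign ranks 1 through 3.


Ordering by consistency strength:
1. EFA
2. Z_2
3. ZFC


Z_2=2, ZFC=3, EFA=1


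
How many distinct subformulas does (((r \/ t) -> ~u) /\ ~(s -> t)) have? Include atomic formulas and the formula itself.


Formula: (((r \/ t) -> ~u) /\ ~(s -> t))
Subformulas found:
  1. u
  2. s
  3. r
  4. t
  5. ~u
  6. (r \/ t)
  7. (s -> t)
  8. ~(s -> t)
  9. ((r \/ t) -> ~u)
  10. (((r \/ t) -> ~u) /\ ~(s -> t))
Total distinct subformulas = 10

10


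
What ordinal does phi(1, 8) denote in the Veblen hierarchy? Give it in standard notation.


phi(1, 8):
phi(1, beta) = epsilon_beta (the beta-th epsilon number).
phi(1, 8) = epsilon_8

epsilon_8


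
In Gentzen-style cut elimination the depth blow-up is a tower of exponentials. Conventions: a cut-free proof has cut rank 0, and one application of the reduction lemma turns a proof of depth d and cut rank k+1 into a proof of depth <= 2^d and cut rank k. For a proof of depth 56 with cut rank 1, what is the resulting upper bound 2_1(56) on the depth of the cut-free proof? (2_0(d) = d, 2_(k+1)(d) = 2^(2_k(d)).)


Each rank reduction sends depth d to at most 2^d; cut rank r needs r reductions.
2_0(56) = 56
2_1(56) = 2^56 = 72057594037927936
Cut-free depth bound = 72057594037927936

72057594037927936


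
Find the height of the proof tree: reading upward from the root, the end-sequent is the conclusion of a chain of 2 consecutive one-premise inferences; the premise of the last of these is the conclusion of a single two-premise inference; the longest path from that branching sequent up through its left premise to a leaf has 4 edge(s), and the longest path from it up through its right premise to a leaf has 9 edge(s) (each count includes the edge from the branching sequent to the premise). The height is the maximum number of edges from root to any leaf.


Longest path through the left premise: 4 edges (measured from the branching sequent)
Longest path through the right premise: 9 edges
Height of the subtree rooted at the branching sequent: max(4, 9) = 9
The branching sequent sits 2 edges above the root (the chain of one-premise inferences), so height = 9 + 2 = 11

11


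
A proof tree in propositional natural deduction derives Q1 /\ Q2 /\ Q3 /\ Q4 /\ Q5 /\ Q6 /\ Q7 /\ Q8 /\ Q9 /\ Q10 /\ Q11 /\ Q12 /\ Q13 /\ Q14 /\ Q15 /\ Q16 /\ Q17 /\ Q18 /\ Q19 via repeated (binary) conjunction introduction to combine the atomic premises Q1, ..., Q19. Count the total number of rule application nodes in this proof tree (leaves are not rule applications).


The target conjunction has 19 conjuncts, i.e. 18 binary /\ connectives.
Each conjunction-intro joins two pieces, so 19 atoms require 19-1 = 18 applications.
Total inference nodes = 18

18


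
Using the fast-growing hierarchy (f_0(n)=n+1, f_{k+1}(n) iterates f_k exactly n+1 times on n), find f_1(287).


f_1(287) = f_0^288(287)
f_0 adds 1 each time, applied 288 times.
f_1(287) = 287 + 288 = 575

575


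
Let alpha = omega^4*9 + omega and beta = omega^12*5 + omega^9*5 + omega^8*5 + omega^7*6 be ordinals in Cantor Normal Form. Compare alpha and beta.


Compare term by term from highest exponent:
alpha = omega^4*9 + omega
beta = omega^12*5 + omega^9*5 + omega^8*5 + omega^7*6
Term 1: alpha has omega^4*9, beta has omega^12*5
Term 2: alpha has omega^1*1, beta has omega^9*5
Term 3: alpha has omega^0*0, beta has omega^8*5
Term 4: alpha has omega^0*0, beta has omega^7*6
Result: alpha < beta

alpha < beta


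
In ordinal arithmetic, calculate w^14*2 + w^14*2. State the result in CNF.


Ordinal addition w^14*2 + w^14*2:
Both terms have the same exponent 14.
w^e*c + w^e*d = w^e*(c+d).
Result = w^14*(2+2) = w^14*4

w^14*4


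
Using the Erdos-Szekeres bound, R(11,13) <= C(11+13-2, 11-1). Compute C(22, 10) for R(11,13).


R(11,13) <= C(11+13-2, 11-1) = C(22, 10)
C(22, 10) = 22! / (10! * 12!)
= 646646

646646


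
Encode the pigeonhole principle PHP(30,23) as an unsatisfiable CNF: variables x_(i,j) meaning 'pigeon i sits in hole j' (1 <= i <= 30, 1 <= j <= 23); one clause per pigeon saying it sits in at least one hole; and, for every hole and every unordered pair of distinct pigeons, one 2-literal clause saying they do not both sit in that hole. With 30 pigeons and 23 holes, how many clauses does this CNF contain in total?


PHP(30,23): 30 pigeons, 23 holes, 30*23 = 690 variables.
- pigeon clauses: one per pigeon -> 30 clauses
- hole clauses: 23 holes * C(30,2) = 23 * 435 -> 10005 clauses
Total clauses = 30 + 10005 = 10035

10035


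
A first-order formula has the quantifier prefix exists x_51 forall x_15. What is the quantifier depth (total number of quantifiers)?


Quantifier prefix has 2 quantifier symbols.
Quantifier depth = 2

2


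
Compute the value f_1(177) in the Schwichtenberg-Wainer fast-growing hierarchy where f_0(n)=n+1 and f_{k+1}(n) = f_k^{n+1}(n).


f_1(177) = f_0^178(177)
f_0 adds 1 each time, applied 178 times.
f_1(177) = 177 + 178 = 355

355


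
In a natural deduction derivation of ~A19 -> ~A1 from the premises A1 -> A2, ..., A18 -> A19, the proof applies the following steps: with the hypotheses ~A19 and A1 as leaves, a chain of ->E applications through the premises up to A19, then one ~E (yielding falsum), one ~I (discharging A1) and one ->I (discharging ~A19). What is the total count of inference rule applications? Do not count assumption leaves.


From hypothesis A1, 18 ->E steps along the 18 premises yield A19.
~E with hypothesis ~A19 gives falsum (1 node); ~I discharging A1 gives ~A1 (1 node); ->I discharging ~A19 gives the goal (1 node).
Total = 18 + 3 = 21 inference nodes.

21


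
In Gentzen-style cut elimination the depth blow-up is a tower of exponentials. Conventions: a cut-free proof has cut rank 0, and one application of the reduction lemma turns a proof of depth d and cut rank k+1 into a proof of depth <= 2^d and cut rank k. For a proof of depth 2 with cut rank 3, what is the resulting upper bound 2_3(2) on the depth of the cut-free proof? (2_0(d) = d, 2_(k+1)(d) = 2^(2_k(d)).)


Each rank reduction sends depth d to at most 2^d; cut rank r needs r reductions.
2_0(2) = 2
2_1(2) = 2^2 = 4
2_2(2) = 2^4 = 16
2_3(2) = 2^16 = 65536
Cut-free depth bound = 65536

65536


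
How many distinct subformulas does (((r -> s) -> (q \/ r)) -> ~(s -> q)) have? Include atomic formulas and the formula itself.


Formula: (((r -> s) -> (q \/ r)) -> ~(s -> q))
Subformulas found:
  1. q
  2. s
  3. r
  4. (q \/ r)
  5. (s -> q)
  6. (r -> s)
  7. ~(s -> q)
  8. ((r -> s) -> (q \/ r))
  9. (((r -> s) -> (q \/ r)) -> ~(s -> q))
Total distinct subformulas = 9

9


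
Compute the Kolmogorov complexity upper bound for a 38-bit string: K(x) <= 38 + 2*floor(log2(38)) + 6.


floor(log2(38)) = 5
2 * 5 = 10
K(x) <= 38 + 10 + 6 = 54

54


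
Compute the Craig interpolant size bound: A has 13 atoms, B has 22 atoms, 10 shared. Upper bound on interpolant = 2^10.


Shared atoms = 10
Craig interpolant size bound = 2^10
= 1024

1024


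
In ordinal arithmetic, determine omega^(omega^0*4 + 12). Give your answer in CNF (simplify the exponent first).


omega^(omega^0*4 + 12):
omega^0 = 1, so the exponent is 4 + 12 = 16 (finite ordinal addition).
Result = omega^16, already a single CNF term.

omega^16


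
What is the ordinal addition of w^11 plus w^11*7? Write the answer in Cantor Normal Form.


Ordinal addition w^11 + w^11*7:
Both terms have the same exponent 11.
w^e*c + w^e*d = w^e*(c+d).
Result = w^11*(1+7) = w^11*8

w^11*8


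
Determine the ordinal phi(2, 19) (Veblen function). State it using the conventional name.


phi(2, 19):
phi(2, beta) = zeta_beta (the beta-th zeta number, fixed point of epsilon).
phi(2, 19) = zeta_19

zeta_19


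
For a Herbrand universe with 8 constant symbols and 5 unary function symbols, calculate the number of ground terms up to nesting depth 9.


Herbrand terms by depth:
Depth 0: 8 constants
Depth 1: 40 new terms (running total: 48)
Depth 2: 200 new terms (running total: 248)
Depth 3: 1000 new terms (running total: 1248)
Depth 4: 5000 new terms (running total: 6248)
Depth 5: 25000 new terms (running total: 31248)
Depth 6: 125000 new terms (running total: 156248)
Depth 7: 625000 new terms (running total: 781248)
Depth 8: 3125000 new terms (running total: 3906248)
Depth 9: 15625000 new terms (running total: 19531248)
Total distinct ground terms = 19531248

19531248


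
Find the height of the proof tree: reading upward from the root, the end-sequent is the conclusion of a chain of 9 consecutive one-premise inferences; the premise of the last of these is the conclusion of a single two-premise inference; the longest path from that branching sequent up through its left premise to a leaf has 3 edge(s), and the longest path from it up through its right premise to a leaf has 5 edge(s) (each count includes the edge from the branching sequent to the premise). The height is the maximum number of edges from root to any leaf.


Longest path through the left premise: 3 edges (measured from the branching sequent)
Longest path through the right premise: 5 edges
Height of the subtree rooted at the branching sequent: max(3, 5) = 5
The branching sequent sits 9 edges above the root (the chain of one-premise inferences), so height = 5 + 9 = 14

14


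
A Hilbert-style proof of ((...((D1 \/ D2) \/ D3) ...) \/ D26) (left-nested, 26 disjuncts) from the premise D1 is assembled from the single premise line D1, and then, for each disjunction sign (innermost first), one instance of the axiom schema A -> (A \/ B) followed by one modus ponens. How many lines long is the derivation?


Building the left-nested 26-ary disjunction from D1:
- 1 premise line (D1)
- 26 disjuncts means 25 disjunction signs; each needs 1 axiom instance + 1 MP = 2 lines: 2 * 25 = 50
Total = 1 + 50 = 51 lines.

51


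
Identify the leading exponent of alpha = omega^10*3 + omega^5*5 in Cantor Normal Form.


CNF: omega^10*3 + omega^5*5
The leading term is omega^10*3, which has exponent 10.

10


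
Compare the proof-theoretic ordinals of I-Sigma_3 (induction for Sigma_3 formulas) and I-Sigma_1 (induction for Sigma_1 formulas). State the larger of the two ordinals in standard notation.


Proof-theoretic ordinal of I-Sigma_3 (induction for Sigma_3 formulas): omega^(omega^(omega^omega))
Proof-theoretic ordinal of I-Sigma_1 (induction for Sigma_1 formulas): omega^omega
Comparing: omega^omega < omega^(omega^(omega^omega)).
The larger ordinal is omega^(omega^(omega^omega)) (from I-Sigma_3 (induction for Sigma_3 formulas)).

omega^(omega^(omega^omega))


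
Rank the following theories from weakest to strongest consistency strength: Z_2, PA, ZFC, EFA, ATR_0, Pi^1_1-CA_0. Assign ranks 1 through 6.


Ordering by consistency strength:
1. EFA
2. PA
3. ATR_0
4. Pi^1_1-CA_0
5. Z_2
6. ZFC


Z_2=5, PA=2, ZFC=6, EFA=1, ATR_0=3, Pi^1_1-CA_0=4


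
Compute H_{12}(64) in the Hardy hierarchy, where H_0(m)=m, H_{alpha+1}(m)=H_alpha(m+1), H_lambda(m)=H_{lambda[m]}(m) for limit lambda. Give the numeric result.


H_12(64):
For finite ordinals k, H_k(n) = n + k (each successor step adds 1).
H_12(64) = 64 + 12 = 76

76


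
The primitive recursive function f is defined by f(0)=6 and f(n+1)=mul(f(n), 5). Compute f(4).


f(0) = 6
f(1) = mul(f(0), 5) = mul(6, 5) = 30
f(2) = mul(f(1), 5) = mul(30, 5) = 150
f(3) = mul(f(2), 5) = mul(150, 5) = 750
f(4) = mul(f(3), 5) = mul(750, 5) = 3750


3750


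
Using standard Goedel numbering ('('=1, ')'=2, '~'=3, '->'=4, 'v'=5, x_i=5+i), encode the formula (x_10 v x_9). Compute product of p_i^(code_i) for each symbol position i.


Formula: (x_10 v x_9)
Symbol codes: [1, 15, 5, 14, 2]
Primes: [2, 3, 5, 7, 11]
p_1^1 = 2^1 = 2
p_2^15 = 3^15 = 14348907
p_3^5 = 5^5 = 3125
p_4^14 = 7^14 = 678223072849
p_5^2 = 11^2 = 121
Product = 7359643346908172820018750

7359643346908172820018750


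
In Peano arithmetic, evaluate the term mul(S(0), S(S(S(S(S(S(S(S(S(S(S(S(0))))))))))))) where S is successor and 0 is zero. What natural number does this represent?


mul(S^1(0), S^12(0)):
S^1(0) = 1
S^12(0) = 12
1 * 12 = 12

12


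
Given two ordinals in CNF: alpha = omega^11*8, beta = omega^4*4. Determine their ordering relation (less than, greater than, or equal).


Compare term by term from highest exponent:
alpha = omega^11*8
beta = omega^4*4
Term 1: alpha has omega^11*8, beta has omega^4*4
Result: alpha > beta

alpha > beta


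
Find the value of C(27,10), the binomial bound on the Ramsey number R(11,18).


R(11,18) <= C(11+18-2, 11-1) = C(27, 10)
C(27, 10) = 27! / (10! * 17!)
= 8436285

8436285


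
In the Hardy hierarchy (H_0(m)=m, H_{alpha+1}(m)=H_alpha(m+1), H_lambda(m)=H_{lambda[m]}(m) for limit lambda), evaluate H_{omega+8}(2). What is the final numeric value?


H_{omega+8}(2):
Unwind the 8 successor steps: H_{omega+8}(2) = H_omega(2+8) = H_omega(10).
H_omega(m) = H_m(m) = m + m = 2m.
Result = 2 * 10 = 20

20


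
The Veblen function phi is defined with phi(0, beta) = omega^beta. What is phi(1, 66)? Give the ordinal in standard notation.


phi(1, 66):
phi(1, beta) = epsilon_beta (the beta-th epsilon number).
phi(1, 66) = epsilon_66

epsilon_66


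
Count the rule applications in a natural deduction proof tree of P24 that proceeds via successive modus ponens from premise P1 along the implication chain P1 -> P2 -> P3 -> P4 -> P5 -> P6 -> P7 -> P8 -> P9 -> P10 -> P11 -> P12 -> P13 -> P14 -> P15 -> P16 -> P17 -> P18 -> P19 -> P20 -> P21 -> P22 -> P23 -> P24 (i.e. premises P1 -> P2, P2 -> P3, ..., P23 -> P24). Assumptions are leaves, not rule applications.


We have a chain: P1 -> P2 -> P3 -> P4 -> P5 -> P6 -> P7 -> P8 -> P9 -> P10 -> P11 -> P12 -> P13 -> P14 -> P15 -> P16 -> P17 -> P18 -> P19 -> P20 -> P21 -> P22 -> P23 -> P24.
Each modus ponens application produces the next variable.
The chain has 24 propositions, so 24-1 = 23 modus ponens steps.
Total inference nodes = 23

23


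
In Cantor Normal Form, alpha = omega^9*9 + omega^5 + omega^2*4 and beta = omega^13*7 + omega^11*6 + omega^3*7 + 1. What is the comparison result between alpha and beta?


Compare term by term from highest exponent:
alpha = omega^9*9 + omega^5 + omega^2*4
beta = omega^13*7 + omega^11*6 + omega^3*7 + 1
Term 1: alpha has omega^9*9, beta has omega^13*7
Term 2: alpha has omega^5*1, beta has omega^11*6
Term 3: alpha has omega^2*4, beta has omega^3*7
Term 4: alpha has omega^0*0, beta has omega^0*1
Result: alpha < beta

alpha < beta


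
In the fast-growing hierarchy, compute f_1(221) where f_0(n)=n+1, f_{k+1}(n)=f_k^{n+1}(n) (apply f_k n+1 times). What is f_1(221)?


f_1(221) = f_0^222(221)
f_0 adds 1 each time, applied 222 times.
f_1(221) = 221 + 222 = 443

443


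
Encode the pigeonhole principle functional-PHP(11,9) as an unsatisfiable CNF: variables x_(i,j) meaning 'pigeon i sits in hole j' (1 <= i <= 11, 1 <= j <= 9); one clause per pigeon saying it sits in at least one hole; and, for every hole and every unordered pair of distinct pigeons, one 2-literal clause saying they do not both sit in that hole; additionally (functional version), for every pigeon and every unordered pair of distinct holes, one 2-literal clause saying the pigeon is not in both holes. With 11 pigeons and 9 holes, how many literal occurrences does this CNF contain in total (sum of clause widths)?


functional-PHP(11,9): 11 pigeons, 9 holes, 11*9 = 99 variables.
- pigeon clauses: one per pigeon -> 11 clauses of width 9 -> 99 literals
- hole clauses: 9 holes * C(11,2) = 9 * 55 -> 495 clauses of width 2 -> 990 literals
- functional clauses: 11 pigeons * C(9,2) = 11 * 36 -> 396 clauses of width 2 -> 792 literals
Total literal occurrences = 99 + 990 + 792 = 1881

1881


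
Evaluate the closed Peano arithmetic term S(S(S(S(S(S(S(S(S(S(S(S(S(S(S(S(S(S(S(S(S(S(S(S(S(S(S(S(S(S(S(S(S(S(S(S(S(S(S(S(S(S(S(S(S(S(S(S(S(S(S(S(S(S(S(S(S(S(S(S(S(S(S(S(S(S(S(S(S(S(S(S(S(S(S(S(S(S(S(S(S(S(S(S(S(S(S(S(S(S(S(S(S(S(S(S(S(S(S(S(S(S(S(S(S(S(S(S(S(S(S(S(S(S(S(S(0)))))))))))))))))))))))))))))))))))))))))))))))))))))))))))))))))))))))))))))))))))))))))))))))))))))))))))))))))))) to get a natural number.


Counting successors applied to 0:
116 applications of S to 0 = 116

116


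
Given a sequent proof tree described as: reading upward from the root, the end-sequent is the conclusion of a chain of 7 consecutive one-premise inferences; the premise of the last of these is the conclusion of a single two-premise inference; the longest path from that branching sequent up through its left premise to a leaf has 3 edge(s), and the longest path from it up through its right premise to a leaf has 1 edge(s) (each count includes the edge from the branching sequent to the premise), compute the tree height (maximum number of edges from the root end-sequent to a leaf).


Longest path through the left premise: 3 edges (measured from the branching sequent)
Longest path through the right premise: 1 edges
Height of the subtree rooted at the branching sequent: max(3, 1) = 3
The branching sequent sits 7 edges above the root (the chain of one-premise inferences), so height = 3 + 7 = 10

10


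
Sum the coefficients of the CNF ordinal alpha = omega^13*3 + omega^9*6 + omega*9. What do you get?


CNF: omega^13*3 + omega^9*6 + omega*9
Coefficients: 3 + 6 + 9 = 18

18


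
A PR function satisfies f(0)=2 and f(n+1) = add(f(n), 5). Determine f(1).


f(0) = 2
f(1) = add(f(0), 5) = add(2, 5) = 7


7


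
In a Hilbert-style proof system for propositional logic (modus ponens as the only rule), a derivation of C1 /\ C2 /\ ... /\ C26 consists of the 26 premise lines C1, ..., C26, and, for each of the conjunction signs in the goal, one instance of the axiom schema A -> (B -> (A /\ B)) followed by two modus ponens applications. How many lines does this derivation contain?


Conjoining 26 premises:
- 26 premise lines
- the goal has 25 conjunction signs; each costs 1 axiom instance + 2 MP = 3 lines: 3 * 25 = 75
Total = 26 + 75 = 101 lines.

101


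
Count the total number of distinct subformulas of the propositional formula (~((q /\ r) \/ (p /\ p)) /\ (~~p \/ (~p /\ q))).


Formula: (~((q /\ r) \/ (p /\ p)) /\ (~~p \/ (~p /\ q)))
Subformulas found:
  1. q
  2. r
  3. p
  4. ~p
  5. ~~p
  6. (q /\ r)
  7. (p /\ p)
  8. (~p /\ q)
  9. (~~p \/ (~p /\ q))
  10. ((q /\ r) \/ (p /\ p))
  11. ~((q /\ r) \/ (p /\ p))
  12. (~((q /\ r) \/ (p /\ p)) /\ (~~p \/ (~p /\ q)))
Total distinct subformulas = 12

12


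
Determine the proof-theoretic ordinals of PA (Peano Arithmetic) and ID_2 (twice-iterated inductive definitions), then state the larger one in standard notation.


Proof-theoretic ordinal of PA (Peano Arithmetic): epsilon_0
Proof-theoretic ordinal of ID_2 (twice-iterated inductive definitions): psi_0(epsilon_{Omega_2+1})
Comparing: epsilon_0 < psi_0(epsilon_{Omega_2+1}).
The larger ordinal is psi_0(epsilon_{Omega_2+1}) (from ID_2 (twice-iterated inductive definitions)).

psi_0(epsilon_{Omega_2+1})


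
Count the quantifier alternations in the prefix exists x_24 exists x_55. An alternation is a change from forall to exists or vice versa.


Walk the prefix and count type changes:
  position 1: exists -> exists
Total alternations = 0

0


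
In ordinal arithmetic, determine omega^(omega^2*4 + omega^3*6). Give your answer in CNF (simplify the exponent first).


omega^(omega^2*4 + omega^3*6):
In ordinal addition a term is absorbed by a following term of strictly larger exponent: 2 < 3, so omega^2*4 + omega^3*6 = omega^3*6.
omega raised to a CNF ordinal is a single CNF term: Result = omega^(omega^3*6)

omega^(omega^3*6)


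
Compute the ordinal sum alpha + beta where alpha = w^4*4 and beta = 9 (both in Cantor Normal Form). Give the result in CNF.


Ordinal addition w^4*4 + 9:
Leading exponent of alpha (4) > leading exponent of beta (0).
Since alpha's term has higher exponent than beta's leading term,
the sum is simply alpha followed by beta.
Result = w^4*4 + 9

w^4*4 + 9


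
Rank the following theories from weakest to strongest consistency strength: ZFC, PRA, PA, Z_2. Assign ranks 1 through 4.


Ordering by consistency strength:
1. PRA
2. PA
3. Z_2
4. ZFC


ZFC=4, PRA=1, PA=2, Z_2=3


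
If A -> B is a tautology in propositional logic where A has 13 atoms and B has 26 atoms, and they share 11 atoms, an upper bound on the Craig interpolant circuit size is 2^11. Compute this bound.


Shared atoms = 11
Craig interpolant size bound = 2^11
= 2048

2048


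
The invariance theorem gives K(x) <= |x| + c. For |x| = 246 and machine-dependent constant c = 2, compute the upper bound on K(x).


K(x) <= |x| + c = 246 + 2 = 248

248


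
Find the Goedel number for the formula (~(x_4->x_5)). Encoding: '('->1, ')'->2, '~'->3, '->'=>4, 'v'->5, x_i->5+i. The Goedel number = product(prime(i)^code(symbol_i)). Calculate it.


Formula: (~(x_4->x_5))
Symbol codes: [1, 3, 1, 9, 4, 10, 2, 2]
Primes: [2, 3, 5, 7, 11, 13, 17, 19]
p_1^1 = 2^1 = 2
p_2^3 = 3^3 = 27
p_3^1 = 5^1 = 5
p_4^9 = 7^9 = 40353607
p_5^4 = 11^4 = 14641
p_6^10 = 13^10 = 137858491849
p_7^2 = 17^2 = 289
p_8^2 = 19^2 = 361
Product = 2294327616276763726130782600290

2294327616276763726130782600290


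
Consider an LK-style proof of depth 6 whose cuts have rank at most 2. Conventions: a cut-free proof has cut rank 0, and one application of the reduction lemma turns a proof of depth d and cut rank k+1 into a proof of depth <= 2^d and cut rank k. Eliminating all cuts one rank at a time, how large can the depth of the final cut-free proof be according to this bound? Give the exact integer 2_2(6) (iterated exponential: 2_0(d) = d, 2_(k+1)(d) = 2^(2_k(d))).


Each rank reduction sends depth d to at most 2^d; cut rank r needs r reductions.
2_0(6) = 6
2_1(6) = 2^6 = 64
2_2(6) = 2^64 = 18446744073709551616
Cut-free depth bound = 18446744073709551616

18446744073709551616


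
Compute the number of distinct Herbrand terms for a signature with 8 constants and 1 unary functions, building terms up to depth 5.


Herbrand terms by depth:
Depth 0: 8 constants
Depth 1: 8 new terms (running total: 16)
Depth 2: 8 new terms (running total: 24)
Depth 3: 8 new terms (running total: 32)
Depth 4: 8 new terms (running total: 40)
Depth 5: 8 new terms (running total: 48)
Total distinct ground terms = 48

48


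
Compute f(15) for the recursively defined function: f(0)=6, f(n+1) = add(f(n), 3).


f(0) = 6
f(1) = add(f(0), 3) = add(6, 3) = 9
f(2) = add(f(1), 3) = add(9, 3) = 12
f(3) = add(f(2), 3) = add(12, 3) = 15
f(4) = add(f(3), 3) = add(15, 3) = 18
f(5) = add(f(4), 3) = add(18, 3) = 21
f(6) = add(f(5), 3) = add(21, 3) = 24
f(7) = add(f(6), 3) = add(24, 3) = 27
f(8) = add(f(7), 3) = add(27, 3) = 30
f(9) = add(f(8), 3) = add(30, 3) = 33
f(10) = add(f(9), 3) = add(33, 3) = 36
f(11) = add(f(10), 3) = add(36, 3) = 39
f(12) = add(f(11), 3) = add(39, 3) = 42
f(13) = add(f(12), 3) = add(42, 3) = 45
f(14) = add(f(13), 3) = add(45, 3) = 48
f(15) = add(f(14), 3) = add(48, 3) = 51


51


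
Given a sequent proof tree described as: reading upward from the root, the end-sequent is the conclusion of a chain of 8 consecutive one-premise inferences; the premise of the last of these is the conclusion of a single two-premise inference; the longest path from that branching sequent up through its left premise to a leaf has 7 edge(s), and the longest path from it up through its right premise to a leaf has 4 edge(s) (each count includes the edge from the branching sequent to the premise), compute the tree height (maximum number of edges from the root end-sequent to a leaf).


Longest path through the left premise: 7 edges (measured from the branching sequent)
Longest path through the right premise: 4 edges
Height of the subtree rooted at the branching sequent: max(7, 4) = 7
The branching sequent sits 8 edges above the root (the chain of one-premise inferences), so height = 7 + 8 = 15

15


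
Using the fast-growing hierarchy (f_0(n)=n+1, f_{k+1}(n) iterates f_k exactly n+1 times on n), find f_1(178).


f_1(178) = f_0^179(178)
f_0 adds 1 each time, applied 179 times.
f_1(178) = 178 + 179 = 357

357


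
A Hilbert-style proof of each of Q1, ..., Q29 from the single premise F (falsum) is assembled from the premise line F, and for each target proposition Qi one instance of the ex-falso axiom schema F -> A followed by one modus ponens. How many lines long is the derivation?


Ex falso, line by line:
- 1 premise line (F)
- 29 targets, each needing 1 axiom instance (F -> Qi) + 1 MP = 2 lines: 2 * 29 = 58
Total = 1 + 58 = 59 lines.

59


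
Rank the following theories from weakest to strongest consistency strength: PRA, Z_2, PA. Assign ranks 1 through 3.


Ordering by consistency strength:
1. PRA
2. PA
3. Z_2


PRA=1, Z_2=3, PA=2


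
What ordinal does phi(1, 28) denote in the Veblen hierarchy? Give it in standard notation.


phi(1, 28):
phi(1, beta) = epsilon_beta (the beta-th epsilon number).
phi(1, 28) = epsilon_28

epsilon_28


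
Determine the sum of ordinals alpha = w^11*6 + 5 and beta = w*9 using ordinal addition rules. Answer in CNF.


Ordinal addition (w^11*6 + 5) + w*9:
alpha's leading term has exponent 11 > beta's exponent 1, so it survives.
alpha's tail term has exponent 0 < beta's exponent 1, so it is absorbed by beta.
In ordinal addition, any term followed by a strictly larger-exponent term is absorbed.
Result = w^11*6 + w*9

w^11*6 + w*9


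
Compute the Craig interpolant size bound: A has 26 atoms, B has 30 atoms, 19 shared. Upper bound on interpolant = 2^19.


Shared atoms = 19
Craig interpolant size bound = 2^19
= 524288

524288


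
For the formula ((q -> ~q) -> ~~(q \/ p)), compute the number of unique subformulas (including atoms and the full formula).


Formula: ((q -> ~q) -> ~~(q \/ p))
Subformulas found:
  1. q
  2. p
  3. ~q
  4. (q \/ p)
  5. (q -> ~q)
  6. ~(q \/ p)
  7. ~~(q \/ p)
  8. ((q -> ~q) -> ~~(q \/ p))
Total distinct subformulas = 8

8


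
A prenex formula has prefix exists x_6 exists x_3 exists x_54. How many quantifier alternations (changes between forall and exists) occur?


Walk the prefix and count type changes:
  position 1: exists -> exists
  position 2: exists -> exists
Total alternations = 0

0


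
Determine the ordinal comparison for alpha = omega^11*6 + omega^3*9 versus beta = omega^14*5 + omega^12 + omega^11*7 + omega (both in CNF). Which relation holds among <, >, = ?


Compare term by term from highest exponent:
alpha = omega^11*6 + omega^3*9
beta = omega^14*5 + omega^12 + omega^11*7 + omega
Term 1: alpha has omega^11*6, beta has omega^14*5
Term 2: alpha has omega^3*9, beta has omega^12*1
Term 3: alpha has omega^0*0, beta has omega^11*7
Term 4: alpha has omega^0*0, beta has omega^1*1
Result: alpha < beta

alpha < beta


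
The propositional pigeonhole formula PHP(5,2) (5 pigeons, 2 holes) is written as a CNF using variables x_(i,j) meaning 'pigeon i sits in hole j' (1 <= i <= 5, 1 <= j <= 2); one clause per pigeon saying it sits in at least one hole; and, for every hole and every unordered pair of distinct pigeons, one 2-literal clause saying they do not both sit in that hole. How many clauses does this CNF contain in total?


PHP(5,2): 5 pigeons, 2 holes, 5*2 = 10 variables.
- pigeon clauses: one per pigeon -> 5 clauses
- hole clauses: 2 holes * C(5,2) = 2 * 10 -> 20 clauses
Total clauses = 5 + 20 = 25

25
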